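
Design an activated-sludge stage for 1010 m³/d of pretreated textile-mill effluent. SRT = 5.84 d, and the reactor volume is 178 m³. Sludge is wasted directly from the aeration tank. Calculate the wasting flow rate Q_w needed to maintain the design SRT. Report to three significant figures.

Q_w ≈ 30.5 m³/d

With mixed-liquor wasting, θ_c = V/Q_w, so Q_w = V/θ_c = 178.0/5.84 = 30.48 m³/d.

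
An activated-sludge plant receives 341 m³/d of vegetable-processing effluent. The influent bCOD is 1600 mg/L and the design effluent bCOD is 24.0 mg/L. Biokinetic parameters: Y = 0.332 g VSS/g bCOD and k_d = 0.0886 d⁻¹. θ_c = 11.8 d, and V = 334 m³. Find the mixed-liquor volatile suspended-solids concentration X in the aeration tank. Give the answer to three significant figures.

X ≈ 3080 mg/L

X = Y·Q·ΔS·θ_c / [V·(1 + k_d θ_c)] = 0.332 × 341 × (1600 − 24.0) × 11.8 / [334 × (1 + 0.0886 × 11.8)] = 3082 mg/L.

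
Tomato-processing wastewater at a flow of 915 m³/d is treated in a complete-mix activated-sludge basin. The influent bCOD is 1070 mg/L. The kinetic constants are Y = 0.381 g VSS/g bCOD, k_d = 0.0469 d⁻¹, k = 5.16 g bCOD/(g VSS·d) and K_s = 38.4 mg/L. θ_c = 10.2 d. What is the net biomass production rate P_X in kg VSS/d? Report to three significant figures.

P_X ≈ 252 kg VSS/d

From the Monod/SRT balance for a CMAS, S = K_s·(1+k_d θ_c)/[θ_c·(Y k − k_d) − 1] = 38.4 × (1 + 0.0469 × 10.2) / [10.2 × (0.381 × 5.16 − 0.0469) − 1] = 56.77 / 18.57 = 3.056 mg/L.
Y_obs = Y / (1 + k_d θ_c) = 0.381 / (1 + 0.0469 × 10.2) = 0.381 / 1.478 = 0.2577.
Mass of bCOD removed per day: Q(S₀ − S) = 915 × 1067 g/m³ = 976.3 kg/d.
Net biomass production P_X = Y_obs × Q·(S₀ − S) = 0.2577 × 976.3 = 251.6 kg VSS/d.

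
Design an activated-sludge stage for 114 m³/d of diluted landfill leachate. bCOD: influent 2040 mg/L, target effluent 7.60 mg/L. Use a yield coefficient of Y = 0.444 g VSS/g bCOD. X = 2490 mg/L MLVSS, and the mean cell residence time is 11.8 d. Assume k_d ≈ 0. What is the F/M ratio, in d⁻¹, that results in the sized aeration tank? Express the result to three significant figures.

F/M ≈ 0.192 d⁻¹

Biomass mass balance (decay neglected): V·X = Y·Q·(S₀ − S)·θ_c, so V = 0.444 × 114 × (2040 − 7.60) × 11.8 / 2490 = 487.5 m³.
Food-to-microorganism ratio F/M = Q S₀ / (V X) = 114 × 2040 / (487.5 × 2490) = 0.1916 d⁻¹.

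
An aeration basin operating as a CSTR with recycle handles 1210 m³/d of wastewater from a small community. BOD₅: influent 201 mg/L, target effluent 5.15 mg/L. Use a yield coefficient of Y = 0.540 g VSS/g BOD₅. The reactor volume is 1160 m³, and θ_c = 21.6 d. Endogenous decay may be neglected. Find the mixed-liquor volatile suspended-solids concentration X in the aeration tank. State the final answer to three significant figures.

X = Y·Q·ΔS·θ_c / V = 0.540 × 1210 × (201 − 5.15) × 21.6 / 1160 = 2383 mg/L.

X ≈ 2380 mg/L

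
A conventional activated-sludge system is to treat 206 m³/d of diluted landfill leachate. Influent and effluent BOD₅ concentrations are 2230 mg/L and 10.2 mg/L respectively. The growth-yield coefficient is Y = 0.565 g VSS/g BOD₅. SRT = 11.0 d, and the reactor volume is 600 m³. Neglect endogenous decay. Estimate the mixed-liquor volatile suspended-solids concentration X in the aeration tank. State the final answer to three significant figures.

X ≈ 4740 mg/L

X = Y·Q·ΔS·θ_c / V = 0.565 × 206 × (2230 − 10.2) × 11.0 / 600 = 4737 mg/L.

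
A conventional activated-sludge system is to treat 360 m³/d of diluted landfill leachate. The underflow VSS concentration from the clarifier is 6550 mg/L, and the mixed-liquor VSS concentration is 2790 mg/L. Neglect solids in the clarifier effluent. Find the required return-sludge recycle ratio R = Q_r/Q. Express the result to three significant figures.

Solids balance on the clarifier gives (1+R)X = R·X_r, so R = X/(X_r − X) = 2790 / (6550 − 2790) = 0.7420.

R ≈ 0.742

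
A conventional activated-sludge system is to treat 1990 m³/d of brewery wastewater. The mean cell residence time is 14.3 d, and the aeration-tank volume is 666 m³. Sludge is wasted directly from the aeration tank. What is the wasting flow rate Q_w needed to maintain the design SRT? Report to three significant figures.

Q_w ≈ 46.6 m³/d

Wasting from the aeration tank: Q_w = V / θ_c = 666.0 / 14.3 = 46.57 m³/d.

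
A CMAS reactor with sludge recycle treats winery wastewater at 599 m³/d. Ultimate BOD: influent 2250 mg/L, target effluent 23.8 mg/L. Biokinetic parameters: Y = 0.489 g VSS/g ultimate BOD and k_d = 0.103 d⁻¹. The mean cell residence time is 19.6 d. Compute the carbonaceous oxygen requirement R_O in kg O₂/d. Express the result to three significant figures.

Correct the yield for decay: Y_obs = Y/(1 + k_d θ_c) = 0.489 / (1 + 0.103 × 19.6) = 0.489 / 3.019 = 0.1620.
Mass of ultimate BOD removed per day: Q(S₀ − S) = 599 × 2226 g/m³ = 1333 kg/d.
Net sludge production P_X = 0.1620 × 1333 = 216.0 kg VSS/d.
R_O = Q·(S₀ − S) − 1.42·P_X = 1333 − 1.42 × 216.0 = 1027 kg O₂/d.

R_O ≈ 1030 kg O₂/d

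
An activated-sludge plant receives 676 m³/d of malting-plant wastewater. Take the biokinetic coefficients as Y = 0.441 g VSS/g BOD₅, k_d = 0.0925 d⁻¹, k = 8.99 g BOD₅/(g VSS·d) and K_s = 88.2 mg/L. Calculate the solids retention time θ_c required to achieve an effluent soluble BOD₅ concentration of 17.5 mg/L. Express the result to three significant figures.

At the target effluent, Y k S/(K_s+S) = 0.441×8.99×17.5/105.7 = 0.6564 d⁻¹.
θ_c = 1/(μ − k_d) = 1/(0.6564 − 0.0925) = 1/0.5639 = 1.773 d.

θ_c ≈ 1.77 d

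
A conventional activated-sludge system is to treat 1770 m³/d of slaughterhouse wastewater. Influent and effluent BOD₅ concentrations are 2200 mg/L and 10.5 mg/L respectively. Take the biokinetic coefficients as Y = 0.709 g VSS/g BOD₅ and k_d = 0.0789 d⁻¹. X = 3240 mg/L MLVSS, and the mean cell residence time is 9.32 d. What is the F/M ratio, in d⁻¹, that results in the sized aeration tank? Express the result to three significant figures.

From the SRT design equation V = Y Q (S₀−S) θ_c / [X (1 + k_d θ_c)] = 0.709 × 1770 × (2200 − 10.5) × 9.32 / [3240 × (1 + 0.0789 × 9.32)] = 2.56×10^7 / 5623 = 4555 m³.
F/M = Q·S₀ / (V·X) = 1770 × 2200 / (4555 × 3240) = 0.2639 g BOD₅·(g VSS·d)⁻¹.

F/M ≈ 0.264 d⁻¹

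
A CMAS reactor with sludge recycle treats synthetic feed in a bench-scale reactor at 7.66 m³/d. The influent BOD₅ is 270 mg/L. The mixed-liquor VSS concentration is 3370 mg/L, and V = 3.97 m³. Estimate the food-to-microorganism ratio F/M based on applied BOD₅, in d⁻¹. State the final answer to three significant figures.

F/M ≈ 0.155 d⁻¹

Food-to-microorganism ratio F/M = Q S₀ / (V X) = 7.66 × 270 / (3.970 × 3370) = 0.1546 d⁻¹.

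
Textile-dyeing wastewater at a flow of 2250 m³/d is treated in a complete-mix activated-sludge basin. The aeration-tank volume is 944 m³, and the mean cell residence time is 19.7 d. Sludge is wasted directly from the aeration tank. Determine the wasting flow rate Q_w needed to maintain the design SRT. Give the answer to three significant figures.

With mixed-liquor wasting, θ_c = V/Q_w, so Q_w = V/θ_c = 944.0/19.7 = 47.92 m³/d.

Q_w ≈ 47.9 m³/d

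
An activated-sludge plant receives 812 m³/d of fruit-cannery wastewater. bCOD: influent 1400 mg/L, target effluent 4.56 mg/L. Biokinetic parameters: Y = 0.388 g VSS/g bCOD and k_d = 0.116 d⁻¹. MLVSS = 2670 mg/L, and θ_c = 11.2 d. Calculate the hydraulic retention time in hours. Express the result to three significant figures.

Rearranging the biomass balance for a CMAS with decay, V = Y·Q·ΔS·θ_c / [X·(1+k_d θ_c)] = 0.388 × 812 × (1400 − 4.56) × 11.2 / [2670 × (1 + 0.116 × 11.2)] = 4.92×10^6 / 6139 = 802.1 m³.
τ = V/Q = 802.1/812 = 0.9878 d, or 23.71 h.

τ ≈ 23.7 h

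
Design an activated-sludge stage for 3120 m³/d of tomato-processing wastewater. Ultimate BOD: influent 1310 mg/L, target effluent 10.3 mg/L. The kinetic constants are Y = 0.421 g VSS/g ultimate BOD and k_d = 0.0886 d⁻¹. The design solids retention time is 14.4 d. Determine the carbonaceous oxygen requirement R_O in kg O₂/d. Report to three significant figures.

R_O ≈ 2990 kg O₂/d

Y_obs = Y / (1 + k_d θ_c) = 0.421 / (1 + 0.0886 × 14.4) = 0.421 / 2.276 = 0.1850.
Q·(S₀ − S) = 3120 × (1310 − 10.3) × 10⁻³ = 4055 kg/d removed.
Biomass synthesised: P_X = Y_obs × 4055 = 750.1 kg VSS/d.
Carbonaceous O₂ demand = substrate oxidised − cell-mass equivalent = 4055 − 1.42 × 750.1 = 2990 kg O₂/d.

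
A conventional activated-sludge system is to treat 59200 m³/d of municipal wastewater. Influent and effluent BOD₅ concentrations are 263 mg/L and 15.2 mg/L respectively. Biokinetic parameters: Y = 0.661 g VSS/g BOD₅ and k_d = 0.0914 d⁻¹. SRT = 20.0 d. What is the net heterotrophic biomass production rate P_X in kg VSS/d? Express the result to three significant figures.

P_X ≈ 3430 kg VSS/d

Correct the yield for decay: Y_obs = Y/(1 + k_d θ_c) = 0.661 / (1 + 0.0914 × 20.0) = 0.661 / 2.828 = 0.2337.
Substrate removed = Q·(S₀ − S) = 59200 m³/d × (263 − 15.2) g/m³ = 1.47×10^7 g/d = 14670 kg/d.
Net biomass production P_X = Y_obs × Q·(S₀ − S) = 0.2337 × 14670 = 3429 kg VSS/d.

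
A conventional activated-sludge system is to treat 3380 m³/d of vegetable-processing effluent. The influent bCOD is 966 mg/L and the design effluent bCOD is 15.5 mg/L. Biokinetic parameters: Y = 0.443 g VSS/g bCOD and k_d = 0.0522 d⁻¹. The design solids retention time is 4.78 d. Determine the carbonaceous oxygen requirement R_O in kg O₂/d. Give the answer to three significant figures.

R_O ≈ 1600 kg O₂/d

Correct the yield for decay: Y_obs = Y/(1 + k_d θ_c) = 0.443 / (1 + 0.0522 × 4.78) = 0.443 / 1.250 = 0.3545.
ΔS = 966 − 15.5 = 950.5 mg/L, so the substrate removal rate is 3380 × 950.5/1000 = 3213 kg bCOD/d.
Net sludge production P_X = 0.3545 × 3213 = 1139 kg VSS/d.
R_O = Q·ΔS − 1.42 P_X = 3213 − 1617 = 1595 kg O₂/d.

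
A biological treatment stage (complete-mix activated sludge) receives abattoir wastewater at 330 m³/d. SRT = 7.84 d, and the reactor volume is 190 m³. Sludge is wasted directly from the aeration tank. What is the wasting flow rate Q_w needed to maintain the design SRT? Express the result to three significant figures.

For wasting at MLVSS concentration, Q_w = V/θ_c = 190.0/7.84 = 24.23 m³/d.

Q_w ≈ 24.2 m³/d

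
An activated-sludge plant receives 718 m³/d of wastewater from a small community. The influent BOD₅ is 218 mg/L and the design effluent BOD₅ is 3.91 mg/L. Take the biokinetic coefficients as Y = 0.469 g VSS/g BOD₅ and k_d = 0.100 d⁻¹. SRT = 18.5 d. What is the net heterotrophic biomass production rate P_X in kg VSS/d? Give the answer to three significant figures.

The observed yield is Y_obs = Y/(1 + k_d·θ_c) = 0.469 / (1 + 0.100 × 18.5) = 0.469 / 2.850 = 0.1646 g VSS per g BOD₅ removed.
ΔS = 218 − 3.91 = 214.1 mg/L, so the substrate removal rate is 718 × 214.1/1000 = 153.7 kg BOD₅/d.
P_X = Y_obs · Q(S₀ − S) = 0.1646 × 153.7 = 25.30 kg VSS/d.

P_X ≈ 25.3 kg VSS/d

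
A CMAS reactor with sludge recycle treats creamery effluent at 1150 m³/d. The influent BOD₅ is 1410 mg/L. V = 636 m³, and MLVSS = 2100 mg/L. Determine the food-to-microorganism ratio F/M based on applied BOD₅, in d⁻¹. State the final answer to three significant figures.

F/M ≈ 1.21 d⁻¹

F/M = Q·S₀ / (V·X) = 1150 × 1410 / (636.0 × 2100) = 1.214 g BOD₅·(g VSS·d)⁻¹.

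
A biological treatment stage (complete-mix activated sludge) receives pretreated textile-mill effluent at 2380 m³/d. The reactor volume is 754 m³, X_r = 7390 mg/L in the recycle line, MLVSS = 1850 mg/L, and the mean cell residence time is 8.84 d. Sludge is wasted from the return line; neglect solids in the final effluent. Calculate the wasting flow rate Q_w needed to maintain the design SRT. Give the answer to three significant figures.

θ_c = V·X/(Q_w·X_r) when wasting from the recycle, so Q_w = V·X/(θ_c·X_r) = 754.0 × 1850 / (8.84 × 7390) = 21.35 m³/d.

Q_w ≈ 21.4 m³/d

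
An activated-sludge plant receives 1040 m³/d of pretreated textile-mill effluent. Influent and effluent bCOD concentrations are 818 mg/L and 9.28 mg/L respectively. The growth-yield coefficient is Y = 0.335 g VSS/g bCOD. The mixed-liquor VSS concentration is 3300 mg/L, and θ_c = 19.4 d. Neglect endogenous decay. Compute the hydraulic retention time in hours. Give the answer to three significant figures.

With k_d = 0 the design equation reduces to V = Y Q (S₀−S) θ_c / X = 0.335 × 1040 × (818 − 9.28) × 19.4 / 3300 = 1656 m³.
HRT = V/Q = 1656 m³ / 1040 m³·d⁻¹ = 1.593 d × 24 = 38.22 h.

τ ≈ 38.2 h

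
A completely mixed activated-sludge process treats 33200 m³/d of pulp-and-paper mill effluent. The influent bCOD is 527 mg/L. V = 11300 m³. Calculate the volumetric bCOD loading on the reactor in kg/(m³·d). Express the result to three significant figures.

L_v ≈ 1.55 kg bCOD/(m³·d)

L_v = Q S₀ / V = 33200 × 527 × 10⁻³ / 11300 = 1.548 kg/(m³·d).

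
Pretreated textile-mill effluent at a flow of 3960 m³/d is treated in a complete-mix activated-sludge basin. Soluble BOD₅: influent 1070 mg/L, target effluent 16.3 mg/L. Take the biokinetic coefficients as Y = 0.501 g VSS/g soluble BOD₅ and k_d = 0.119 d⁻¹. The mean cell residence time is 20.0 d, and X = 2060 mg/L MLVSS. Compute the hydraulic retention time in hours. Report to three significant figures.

τ ≈ 36.4 h

From the SRT design equation V = Y Q (S₀−S) θ_c / [X (1 + k_d θ_c)] = 0.501 × 3960 × (1070 − 16.3) × 20.0 / [2060 × (1 + 0.119 × 20.0)] = 4.18×10^7 / 6963 = 6005 m³.
τ = V/Q = 6005/3960 = 1.516 d, or 36.39 h.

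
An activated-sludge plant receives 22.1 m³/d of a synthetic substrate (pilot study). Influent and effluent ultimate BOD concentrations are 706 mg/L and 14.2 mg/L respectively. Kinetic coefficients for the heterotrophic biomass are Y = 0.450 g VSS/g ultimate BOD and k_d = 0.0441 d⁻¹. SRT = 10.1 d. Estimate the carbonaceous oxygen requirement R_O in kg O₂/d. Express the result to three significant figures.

R_O ≈ 8.53 kg O₂/d

Observed yield with endogenous decay: Y_obs = Y / (1 + k_d·θ_c) = 0.450 / (1 + 0.0441 × 10.1) = 0.450 / 1.445 = 0.3113 g VSS/g ultimate BOD.
Substrate removed = Q·(S₀ − S) = 22.1 m³/d × (706 − 14.2) g/m³ = 1.53×10^4 g/d = 15.29 kg/d.
P_X = Y_obs·Q·(S₀ − S) = 0.3113 × 15.29 = 4.760 kg VSS/d.
R_O = Q·ΔS − 1.42 P_X = 15.29 − 6.759 = 8.530 kg O₂/d.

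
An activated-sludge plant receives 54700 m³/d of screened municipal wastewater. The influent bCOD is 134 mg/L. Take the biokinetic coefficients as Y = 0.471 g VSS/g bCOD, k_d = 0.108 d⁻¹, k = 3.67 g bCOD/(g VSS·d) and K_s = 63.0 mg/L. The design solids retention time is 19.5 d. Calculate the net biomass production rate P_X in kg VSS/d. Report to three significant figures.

For a completely mixed reactor with recycle the Lawrence–McCarty relation gives S = K_s·(1 + k_d·θ_c) / [θ_c·(Y·k − k_d) − 1] = 63.0 × (1 + 0.108 × 19.5) / [19.5 × (0.471 × 3.67 − 0.108) − 1] = 195.7 / 30.60 = 6.394 mg/L.
The observed yield is Y_obs = Y/(1 + k_d·θ_c) = 0.471 / (1 + 0.108 × 19.5) = 0.471 / 3.106 = 0.1516 g VSS per g bCOD removed.
Substrate removed = Q·(S₀ − S) = 54700 m³/d × (134 − 6.39) g/m³ = 6.98×10^6 g/d = 6980 kg/d.
So the net sludge growth is P_X = 0.1516 × 6980 = 1059 kg VSS/d.

P_X ≈ 1060 kg VSS/d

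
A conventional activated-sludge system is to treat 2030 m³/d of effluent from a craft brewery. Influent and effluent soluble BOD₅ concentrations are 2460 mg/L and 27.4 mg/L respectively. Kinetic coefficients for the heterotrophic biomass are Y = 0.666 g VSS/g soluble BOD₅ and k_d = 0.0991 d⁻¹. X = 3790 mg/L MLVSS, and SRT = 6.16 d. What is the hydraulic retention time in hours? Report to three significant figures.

τ ≈ 39.2 h

From the SRT design equation V = Y Q (S₀−S) θ_c / [X (1 + k_d θ_c)] = 0.666 × 2030 × (2460 − 27.4) × 6.16 / [3790 × (1 + 0.0991 × 6.16)] = 2.03×10^7 / 6104 = 3319 m³.
HRT = V/Q = 3319 m³ / 2030 m³·d⁻¹ = 1.635 d × 24 = 39.24 h.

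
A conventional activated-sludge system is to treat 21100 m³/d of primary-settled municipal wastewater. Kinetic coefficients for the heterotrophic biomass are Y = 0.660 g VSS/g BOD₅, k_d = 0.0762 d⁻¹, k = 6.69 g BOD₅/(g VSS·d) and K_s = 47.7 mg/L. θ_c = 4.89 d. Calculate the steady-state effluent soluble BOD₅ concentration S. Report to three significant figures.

Effluent substrate depends only on kinetics and SRT: S = K_s(1 + k_d θ_c) / [θ_c(Yk − k_d) − 1] = 47.7 × (1 + 0.0762 × 4.89) / [4.89 × (0.660 × 6.69 − 0.0762) − 1] = 65.47 / 20.22 = 3.238 mg/L.

S ≈ 3.24 mg/L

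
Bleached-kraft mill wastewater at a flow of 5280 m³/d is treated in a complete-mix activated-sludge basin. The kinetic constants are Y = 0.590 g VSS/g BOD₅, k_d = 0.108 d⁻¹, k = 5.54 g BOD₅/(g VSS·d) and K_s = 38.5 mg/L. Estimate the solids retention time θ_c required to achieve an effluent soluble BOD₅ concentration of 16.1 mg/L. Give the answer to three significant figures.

θ_c ≈ 1.17 d

Specific growth rate at S = 16.1 mg/L: μ = YkS/(K_s+S) = 0.590·5.54·16.1/(38.5+16.1) = 0.9638 d⁻¹.
Then 1/θ_c = μ − k_d = 0.9638 − 0.108 = 0.8558 d⁻¹, giving θ_c = 1.168 d.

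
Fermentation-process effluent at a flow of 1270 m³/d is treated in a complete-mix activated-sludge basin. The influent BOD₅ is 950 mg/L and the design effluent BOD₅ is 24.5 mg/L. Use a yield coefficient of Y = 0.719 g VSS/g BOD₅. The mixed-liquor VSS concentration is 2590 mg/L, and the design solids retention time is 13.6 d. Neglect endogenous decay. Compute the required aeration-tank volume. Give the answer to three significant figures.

V ≈ 4440 m³

With k_d = 0 the design equation reduces to V = Y Q (S₀−S) θ_c / X = 0.719 × 1270 × (950 − 24.5) × 13.6 / 2590 = 4438 m³.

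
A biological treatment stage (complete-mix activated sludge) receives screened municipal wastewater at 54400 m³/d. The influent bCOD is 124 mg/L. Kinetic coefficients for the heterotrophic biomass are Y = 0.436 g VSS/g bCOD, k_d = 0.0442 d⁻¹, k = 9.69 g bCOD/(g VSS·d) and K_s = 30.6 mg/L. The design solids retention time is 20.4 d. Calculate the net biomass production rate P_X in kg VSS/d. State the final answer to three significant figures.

For a completely mixed reactor with recycle the Lawrence–McCarty relation gives S = K_s·(1 + k_d·θ_c) / [θ_c·(Y·k − k_d) − 1] = 30.6 × (1 + 0.0442 × 20.4) / [20.4 × (0.436 × 9.69 − 0.0442) − 1] = 58.19 / 84.29 = 0.6904 mg/L.
The observed yield is Y_obs = Y/(1 + k_d·θ_c) = 0.436 / (1 + 0.0442 × 20.4) = 0.436 / 1.902 = 0.2293 g VSS per g bCOD removed.
Mass of bCOD removed per day: Q(S₀ − S) = 54400 × 123.3 g/m³ = 6708 kg/d.
P_X = Y_obs · Q(S₀ − S) = 0.2293 × 6708 = 1538 kg VSS/d.

P_X ≈ 1540 kg VSS/d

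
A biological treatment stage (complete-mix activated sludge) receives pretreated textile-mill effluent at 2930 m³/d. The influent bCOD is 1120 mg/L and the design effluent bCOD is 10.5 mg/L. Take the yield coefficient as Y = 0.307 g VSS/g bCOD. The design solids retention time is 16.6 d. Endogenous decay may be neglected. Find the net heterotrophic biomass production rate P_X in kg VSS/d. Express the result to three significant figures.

With endogenous decay neglected, the observed yield equals the true yield: Y_obs = Y = 0.307 g VSS/g bCOD.
Q·(S₀ − S) = 2930 × (1120 − 10.5) × 10⁻³ = 3251 kg/d removed.
So the net sludge growth is P_X = 0.3070 × 3251 = 998.0 kg VSS/d.

P_X ≈ 998 kg VSS/d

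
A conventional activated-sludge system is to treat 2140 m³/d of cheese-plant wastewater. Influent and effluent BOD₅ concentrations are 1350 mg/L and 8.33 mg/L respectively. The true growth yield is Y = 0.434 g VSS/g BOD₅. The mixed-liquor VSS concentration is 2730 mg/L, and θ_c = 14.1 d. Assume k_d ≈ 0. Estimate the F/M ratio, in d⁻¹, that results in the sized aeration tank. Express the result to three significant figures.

F/M ≈ 0.164 d⁻¹

Biomass mass balance (decay neglected): V·X = Y·Q·(S₀ − S)·θ_c, so V = 0.434 × 2140 × (1350 − 8.33) × 14.1 / 2730 = 6436 m³.
F/M = Q·S₀ / (V·X) = 2140 × 1350 / (6436 × 2730) = 0.1644 g BOD₅·(g VSS·d)⁻¹.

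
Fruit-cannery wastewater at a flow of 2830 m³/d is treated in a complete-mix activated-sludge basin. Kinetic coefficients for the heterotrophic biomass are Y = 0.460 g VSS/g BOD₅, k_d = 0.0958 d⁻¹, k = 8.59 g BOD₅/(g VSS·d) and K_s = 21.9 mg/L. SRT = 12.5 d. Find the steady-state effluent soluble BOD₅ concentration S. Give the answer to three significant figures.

S ≈ 1.02 mg/L

For a completely mixed reactor with recycle the Lawrence–McCarty relation gives S = K_s·(1 + k_d·θ_c) / [θ_c·(Y·k − k_d) − 1] = 21.9 × (1 + 0.0958 × 12.5) / [12.5 × (0.460 × 8.59 − 0.0958) − 1] = 48.13 / 47.20 = 1.020 mg/L.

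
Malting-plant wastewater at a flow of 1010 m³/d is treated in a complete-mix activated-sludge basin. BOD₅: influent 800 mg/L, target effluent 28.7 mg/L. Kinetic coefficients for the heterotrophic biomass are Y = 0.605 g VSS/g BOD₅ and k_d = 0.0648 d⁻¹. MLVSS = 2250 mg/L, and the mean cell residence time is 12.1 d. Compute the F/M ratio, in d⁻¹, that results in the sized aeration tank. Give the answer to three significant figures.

Steady-state biomass mass balance: V·X·(1 + k_d·θ_c) = Y·Q·(S₀ − S)·θ_c, so V = 0.605 × 1010 × (800 − 28.7) × 12.1 / [2250 × (1 + 0.0648 × 12.1)] = 5.7×10^6 / 4014 = 1421 m³.
Food-to-microorganism ratio F/M = Q S₀ / (V X) = 1010 × 800 / (1421 × 2250) = 0.2528 d⁻¹.

F/M ≈ 0.253 d⁻¹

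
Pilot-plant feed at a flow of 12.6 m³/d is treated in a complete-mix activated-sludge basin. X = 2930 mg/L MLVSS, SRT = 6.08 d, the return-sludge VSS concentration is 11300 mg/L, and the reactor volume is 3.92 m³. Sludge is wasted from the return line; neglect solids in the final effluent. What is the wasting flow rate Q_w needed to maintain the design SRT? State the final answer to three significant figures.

θ_c = V·X/(Q_w·X_r) when wasting from the recycle, so Q_w = V·X/(θ_c·X_r) = 3.920 × 2930 / (6.08 × 11300) = 0.1672 m³/d.

Q_w ≈ 0.167 m³/d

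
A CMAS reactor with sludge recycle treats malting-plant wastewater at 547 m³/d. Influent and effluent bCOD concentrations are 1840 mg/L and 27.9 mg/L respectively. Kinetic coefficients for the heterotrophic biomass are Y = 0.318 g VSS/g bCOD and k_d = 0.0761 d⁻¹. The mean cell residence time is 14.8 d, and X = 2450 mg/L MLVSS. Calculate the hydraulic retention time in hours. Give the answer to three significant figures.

τ ≈ 39.3 h

From the SRT design equation V = Y Q (S₀−S) θ_c / [X (1 + k_d θ_c)] = 0.318 × 547 × (1840 − 27.9) × 14.8 / [2450 × (1 + 0.0761 × 14.8)] = 4.67×10^6 / 5209 = 895.5 m³.
τ = V/Q = 895.5/547 = 1.637 d, or 39.29 h.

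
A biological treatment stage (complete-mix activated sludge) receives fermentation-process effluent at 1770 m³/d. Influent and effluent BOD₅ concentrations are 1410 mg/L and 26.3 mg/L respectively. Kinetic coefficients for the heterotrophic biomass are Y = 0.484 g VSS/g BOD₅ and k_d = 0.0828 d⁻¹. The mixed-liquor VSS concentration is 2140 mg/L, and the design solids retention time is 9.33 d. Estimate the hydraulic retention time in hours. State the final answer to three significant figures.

Steady-state biomass mass balance: V·X·(1 + k_d·θ_c) = Y·Q·(S₀ − S)·θ_c, so V = 0.484 × 1770 × (1410 − 26.3) × 9.33 / [2140 × (1 + 0.0828 × 9.33)] = 1.11×10^7 / 3793 = 2916 m³.
Hydraulic retention time τ = V/Q = 2916 / 1770 = 1.647 d = 39.53 h.

τ ≈ 39.5 h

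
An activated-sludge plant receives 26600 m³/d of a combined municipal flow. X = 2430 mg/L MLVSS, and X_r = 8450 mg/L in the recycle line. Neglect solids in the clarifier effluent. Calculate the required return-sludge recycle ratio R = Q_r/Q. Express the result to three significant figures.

R ≈ 0.404

Solids balance on the clarifier gives (1+R)X = R·X_r, so R = X/(X_r − X) = 2430 / (8450 − 2430) = 0.4037.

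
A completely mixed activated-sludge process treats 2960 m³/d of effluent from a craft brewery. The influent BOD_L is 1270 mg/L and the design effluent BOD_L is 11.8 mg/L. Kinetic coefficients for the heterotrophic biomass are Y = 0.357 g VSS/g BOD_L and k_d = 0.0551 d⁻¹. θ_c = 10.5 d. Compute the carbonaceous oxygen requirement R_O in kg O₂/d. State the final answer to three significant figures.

The observed yield is Y_obs = Y/(1 + k_d·θ_c) = 0.357 / (1 + 0.0551 × 10.5) = 0.357 / 1.579 = 0.2262 g VSS per g BOD_L removed.
ΔS = 1270 − 11.8 = 1258 mg/L, so the substrate removal rate is 2960 × 1258/1000 = 3724 kg BOD_L/d.
Biomass synthesised: P_X = Y_obs × 3724 = 842.3 kg VSS/d.
R_O = Q·ΔS − 1.42 P_X = 3724 − 1196 = 2528 kg O₂/d.

R_O ≈ 2530 kg O₂/d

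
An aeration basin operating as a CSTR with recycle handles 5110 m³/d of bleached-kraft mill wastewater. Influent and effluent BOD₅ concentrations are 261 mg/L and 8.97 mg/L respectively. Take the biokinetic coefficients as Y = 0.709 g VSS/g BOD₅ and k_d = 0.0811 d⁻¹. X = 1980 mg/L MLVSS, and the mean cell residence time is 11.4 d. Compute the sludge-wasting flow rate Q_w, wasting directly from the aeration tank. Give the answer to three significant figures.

Q_w ≈ 240 m³/d

Rearranging the biomass balance for a CMAS with decay, V = Y·Q·ΔS·θ_c / [X·(1+k_d θ_c)] = 0.709 × 5110 × (261 − 8.97) × 11.4 / [1980 × (1 + 0.0811 × 11.4)] = 1.04×10^7 / 3811 = 2732 m³.
With mixed-liquor wasting, θ_c = V/Q_w, so Q_w = V/θ_c = 2732/11.4 = 239.6 m³/d.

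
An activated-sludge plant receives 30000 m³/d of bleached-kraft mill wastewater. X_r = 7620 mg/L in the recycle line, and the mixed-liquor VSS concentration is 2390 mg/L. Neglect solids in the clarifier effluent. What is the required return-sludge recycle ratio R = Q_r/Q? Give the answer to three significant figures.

Solids balance on the clarifier gives (1+R)X = R·X_r, so R = X/(X_r − X) = 2390 / (7620 − 2390) = 0.4570.

R ≈ 0.457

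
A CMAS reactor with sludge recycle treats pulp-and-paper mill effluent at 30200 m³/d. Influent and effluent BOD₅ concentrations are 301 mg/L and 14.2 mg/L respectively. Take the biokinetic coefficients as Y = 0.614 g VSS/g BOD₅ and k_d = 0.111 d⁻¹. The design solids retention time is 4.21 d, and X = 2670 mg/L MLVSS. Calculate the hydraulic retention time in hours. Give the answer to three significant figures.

τ ≈ 4.54 h

Steady-state biomass mass balance: V·X·(1 + k_d·θ_c) = Y·Q·(S₀ − S)·θ_c, so V = 0.614 × 30200 × (301 − 14.2) × 4.21 / [2670 × (1 + 0.111 × 4.21)] = 2.24×10^7 / 3918 = 5715 m³.
Hydraulic retention time τ = V/Q = 5715 / 30200 = 0.1892 d = 4.542 h.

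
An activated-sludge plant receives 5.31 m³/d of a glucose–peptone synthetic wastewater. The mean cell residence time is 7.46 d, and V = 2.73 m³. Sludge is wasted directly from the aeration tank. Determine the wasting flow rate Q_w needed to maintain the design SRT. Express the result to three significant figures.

Q_w ≈ 0.366 m³/d

With mixed-liquor wasting, θ_c = V/Q_w, so Q_w = V/θ_c = 2.730/7.46 = 0.3660 m³/d.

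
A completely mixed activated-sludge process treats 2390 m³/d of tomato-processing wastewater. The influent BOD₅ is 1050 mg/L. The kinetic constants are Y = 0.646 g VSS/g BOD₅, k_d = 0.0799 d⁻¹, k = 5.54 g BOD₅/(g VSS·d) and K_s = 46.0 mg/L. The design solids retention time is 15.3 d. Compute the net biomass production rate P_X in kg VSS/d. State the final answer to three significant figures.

From the Monod/SRT balance for a CMAS, S = K_s·(1+k_d θ_c)/[θ_c·(Y k − k_d) − 1] = 46.0 × (1 + 0.0799 × 15.3) / [15.3 × (0.646 × 5.54 − 0.0799) − 1] = 102.2 / 52.53 = 1.946 mg/L.
Observed yield with endogenous decay: Y_obs = Y / (1 + k_d·θ_c) = 0.646 / (1 + 0.0799 × 15.3) = 0.646 / 2.222 = 0.2907 g VSS/g BOD₅.
Q·(S₀ − S) = 2390 × (1050 − 1.95) × 10⁻³ = 2505 kg/d removed.
So the net sludge growth is P_X = 0.2907 × 2505 = 728.1 kg VSS/d.

P_X ≈ 728 kg VSS/d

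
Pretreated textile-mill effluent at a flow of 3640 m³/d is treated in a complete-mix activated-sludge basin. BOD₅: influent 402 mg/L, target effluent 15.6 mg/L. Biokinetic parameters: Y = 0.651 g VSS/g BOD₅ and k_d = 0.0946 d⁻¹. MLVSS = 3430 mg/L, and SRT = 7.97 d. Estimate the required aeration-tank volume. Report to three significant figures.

Steady-state biomass mass balance: V·X·(1 + k_d·θ_c) = Y·Q·(S₀ − S)·θ_c, so V = 0.651 × 3640 × (402 − 15.6) × 7.97 / [3430 × (1 + 0.0946 × 7.97)] = 7.3×10^6 / 6016 = 1213 m³.

V ≈ 1210 m³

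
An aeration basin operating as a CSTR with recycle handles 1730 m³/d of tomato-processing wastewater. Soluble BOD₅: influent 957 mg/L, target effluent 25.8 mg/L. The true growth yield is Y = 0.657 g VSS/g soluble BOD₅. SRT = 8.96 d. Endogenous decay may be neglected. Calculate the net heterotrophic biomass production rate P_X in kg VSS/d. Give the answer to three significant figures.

P_X ≈ 1060 kg VSS/d

No decay correction is needed, so Y_obs = Y = 0.657.
ΔS = 957 − 25.8 = 931.2 mg/L, so the substrate removal rate is 1730 × 931.2/1000 = 1611 kg soluble BOD₅/d.
Biomass produced: P_X = Y_obs·Q·ΔS = 0.6570 × 1611 ≈ 1058 kg VSS/d.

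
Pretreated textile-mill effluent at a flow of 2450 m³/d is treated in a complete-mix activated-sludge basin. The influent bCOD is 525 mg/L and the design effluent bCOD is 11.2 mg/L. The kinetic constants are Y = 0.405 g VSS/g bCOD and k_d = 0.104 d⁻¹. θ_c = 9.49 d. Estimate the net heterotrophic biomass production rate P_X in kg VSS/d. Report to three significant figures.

P_X ≈ 257 kg VSS/d

The observed yield is Y_obs = Y/(1 + k_d·θ_c) = 0.405 / (1 + 0.104 × 9.49) = 0.405 / 1.987 = 0.2038 g VSS per g bCOD removed.
Substrate removed = Q·(S₀ − S) = 2450 m³/d × (525 − 11.2) g/m³ = 1.26×10^6 g/d = 1259 kg/d.
Biomass produced: P_X = Y_obs·Q·ΔS = 0.2038 × 1259 ≈ 256.6 kg VSS/d.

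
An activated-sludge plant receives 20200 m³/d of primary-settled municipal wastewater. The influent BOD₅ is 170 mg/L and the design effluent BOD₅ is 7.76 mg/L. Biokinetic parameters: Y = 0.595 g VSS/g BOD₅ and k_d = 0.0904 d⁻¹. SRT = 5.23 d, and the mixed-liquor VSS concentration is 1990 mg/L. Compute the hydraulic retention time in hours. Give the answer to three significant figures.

From the SRT design equation V = Y Q (S₀−S) θ_c / [X (1 + k_d θ_c)] = 0.595 × 20200 × (170 − 7.76) × 5.23 / [1990 × (1 + 0.0904 × 5.23)] = 1.02×10^7 / 2931 = 3480 m³.
τ = V/Q = 3480/20200 = 0.1723 d, or 4.134 h.

τ ≈ 4.13 h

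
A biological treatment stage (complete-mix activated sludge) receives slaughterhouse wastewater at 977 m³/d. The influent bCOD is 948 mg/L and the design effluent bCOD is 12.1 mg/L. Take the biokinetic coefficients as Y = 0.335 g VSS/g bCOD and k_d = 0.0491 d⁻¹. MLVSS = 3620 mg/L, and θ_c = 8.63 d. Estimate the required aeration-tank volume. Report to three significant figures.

Steady-state biomass mass balance: V·X·(1 + k_d·θ_c) = Y·Q·(S₀ − S)·θ_c, so V = 0.335 × 977 × (948 − 12.1) × 8.63 / [3620 × (1 + 0.0491 × 8.63)] = 2.64×10^6 / 5154 = 512.9 m³.

V ≈ 513 m³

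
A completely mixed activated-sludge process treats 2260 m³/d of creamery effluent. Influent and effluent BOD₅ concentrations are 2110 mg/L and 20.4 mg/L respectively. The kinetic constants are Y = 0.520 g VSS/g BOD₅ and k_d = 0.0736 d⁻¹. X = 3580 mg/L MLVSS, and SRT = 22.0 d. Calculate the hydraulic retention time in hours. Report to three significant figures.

τ ≈ 61.2 h

From the SRT design equation V = Y Q (S₀−S) θ_c / [X (1 + k_d θ_c)] = 0.520 × 2260 × (2110 − 20.4) × 22.0 / [3580 × (1 + 0.0736 × 22.0)] = 5.4×10^7 / 9377 = 5762 m³.
HRT = V/Q = 5762 m³ / 2260 m³·d⁻¹ = 2.549 d × 24 = 61.19 h.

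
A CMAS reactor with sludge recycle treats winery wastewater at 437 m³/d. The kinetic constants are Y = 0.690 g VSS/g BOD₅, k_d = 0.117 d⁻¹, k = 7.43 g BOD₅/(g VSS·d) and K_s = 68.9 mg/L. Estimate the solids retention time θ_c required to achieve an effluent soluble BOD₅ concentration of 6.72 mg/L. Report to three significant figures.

Specific growth rate at S = 6.72 mg/L: μ = YkS/(K_s+S) = 0.690·7.43·6.72/(68.9+6.72) = 0.4556 d⁻¹.
1/θ_c = 0.4556 − 0.117 = 0.3386 d⁻¹, so θ_c = 2.953 d.

θ_c ≈ 2.95 d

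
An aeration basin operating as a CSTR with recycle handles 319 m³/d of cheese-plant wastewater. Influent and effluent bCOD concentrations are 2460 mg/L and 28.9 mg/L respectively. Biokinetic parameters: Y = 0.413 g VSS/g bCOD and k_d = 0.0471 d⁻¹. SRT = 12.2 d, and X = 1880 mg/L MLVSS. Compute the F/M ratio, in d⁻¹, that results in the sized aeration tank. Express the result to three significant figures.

F/M ≈ 0.316 d⁻¹

From the SRT design equation V = Y Q (S₀−S) θ_c / [X (1 + k_d θ_c)] = 0.413 × 319 × (2460 − 28.9) × 12.2 / [1880 × (1 + 0.0471 × 12.2)] = 3.91×10^6 / 2960 = 1320 m³.
F/M = Q·S₀ / (V·X) = 319 × 2460 / (1320 × 1880) = 0.3162 g bCOD·(g VSS·d)⁻¹.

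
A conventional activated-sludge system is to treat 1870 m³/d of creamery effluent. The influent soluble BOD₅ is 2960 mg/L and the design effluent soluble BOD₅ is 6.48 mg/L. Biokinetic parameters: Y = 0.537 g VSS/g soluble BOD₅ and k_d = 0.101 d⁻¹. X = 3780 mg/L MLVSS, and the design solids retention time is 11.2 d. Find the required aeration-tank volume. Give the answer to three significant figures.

V ≈ 4120 m³

Steady-state biomass mass balance: V·X·(1 + k_d·θ_c) = Y·Q·(S₀ − S)·θ_c, so V = 0.537 × 1870 × (2960 − 6.48) × 11.2 / [3780 × (1 + 0.101 × 11.2)] = 3.32×10^7 / 8056 = 4123 m³.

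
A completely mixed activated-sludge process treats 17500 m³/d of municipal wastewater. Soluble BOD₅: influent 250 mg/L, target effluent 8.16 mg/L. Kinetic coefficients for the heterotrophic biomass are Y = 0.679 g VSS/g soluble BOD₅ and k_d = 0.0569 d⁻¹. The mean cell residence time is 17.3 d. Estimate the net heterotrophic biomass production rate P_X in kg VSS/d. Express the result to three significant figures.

P_X ≈ 1450 kg VSS/d

Observed yield with endogenous decay: Y_obs = Y / (1 + k_d·θ_c) = 0.679 / (1 + 0.0569 × 17.3) = 0.679 / 1.984 = 0.3422 g VSS/g soluble BOD₅.
Q·(S₀ − S) = 17500 × (250 − 8.16) × 10⁻³ = 4232 kg/d removed.
Biomass produced: P_X = Y_obs·Q·ΔS = 0.3422 × 4232 ≈ 1448 kg VSS/d.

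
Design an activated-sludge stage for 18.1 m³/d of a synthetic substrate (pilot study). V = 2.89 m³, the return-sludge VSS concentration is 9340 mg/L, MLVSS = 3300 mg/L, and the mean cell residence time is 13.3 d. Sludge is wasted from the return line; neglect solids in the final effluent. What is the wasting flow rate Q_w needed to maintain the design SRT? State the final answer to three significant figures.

Q_w = (V·X)/(θ_c X_r) = 2.890 × 3300 / (13.3 × 9340) = 0.07677 m³/d.

Q_w ≈ 0.0768 m³/d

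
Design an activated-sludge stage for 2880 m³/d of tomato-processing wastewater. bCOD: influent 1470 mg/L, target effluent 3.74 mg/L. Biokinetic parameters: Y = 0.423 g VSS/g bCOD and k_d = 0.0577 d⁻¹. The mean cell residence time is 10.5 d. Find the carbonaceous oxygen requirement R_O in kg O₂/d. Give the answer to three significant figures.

R_O ≈ 2640 kg O₂/d

Observed yield with endogenous decay: Y_obs = Y / (1 + k_d·θ_c) = 0.423 / (1 + 0.0577 × 10.5) = 0.423 / 1.606 = 0.2634 g VSS/g bCOD.
Substrate removed = Q·(S₀ − S) = 2880 m³/d × (1470 − 3.74) g/m³ = 4.22×10^6 g/d = 4223 kg/d.
Biomass synthesised: P_X = Y_obs × 4223 = 1112 kg VSS/d.
R_O = Q·(S₀ − S) − 1.42·P_X = 4223 − 1.42 × 1112 = 2643 kg O₂/d.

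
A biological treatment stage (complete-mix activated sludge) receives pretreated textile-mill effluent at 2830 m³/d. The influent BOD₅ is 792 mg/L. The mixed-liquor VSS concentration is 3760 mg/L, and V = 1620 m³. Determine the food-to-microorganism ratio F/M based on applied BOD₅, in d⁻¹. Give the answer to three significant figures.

F/M = Q·S₀ / (V·X) = 2830 × 792 / (1620 × 3760) = 0.3680 g BOD₅·(g VSS·d)⁻¹.

F/M ≈ 0.368 d⁻¹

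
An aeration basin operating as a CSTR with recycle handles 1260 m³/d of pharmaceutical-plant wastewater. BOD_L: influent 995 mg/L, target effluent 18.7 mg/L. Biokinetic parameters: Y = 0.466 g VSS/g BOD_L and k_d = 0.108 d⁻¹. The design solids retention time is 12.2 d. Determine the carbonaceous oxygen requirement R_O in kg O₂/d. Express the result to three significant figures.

R_O ≈ 879 kg O₂/d

Correct the yield for decay: Y_obs = Y/(1 + k_d θ_c) = 0.466 / (1 + 0.108 × 12.2) = 0.466 / 2.318 = 0.2011.
Q·(S₀ − S) = 1260 × (995 − 18.7) × 10⁻³ = 1230 kg/d removed.
P_X = Y_obs·Q·(S₀ − S) = 0.2011 × 1230 = 247.3 kg VSS/d.
Carbonaceous O₂ demand = substrate oxidised − cell-mass equivalent = 1230 − 1.42 × 247.3 = 878.9 kg O₂/d.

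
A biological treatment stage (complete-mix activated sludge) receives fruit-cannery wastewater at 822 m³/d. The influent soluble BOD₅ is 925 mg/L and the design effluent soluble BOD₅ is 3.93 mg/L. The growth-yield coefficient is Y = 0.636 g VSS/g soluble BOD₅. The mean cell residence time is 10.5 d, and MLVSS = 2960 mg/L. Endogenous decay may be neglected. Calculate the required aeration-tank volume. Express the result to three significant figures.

V·X = Y·Q·ΔS·θ_c gives V = 0.636 × 822 × (925 − 3.93) × 10.5 / 2960 = 1708 m³.

V ≈ 1710 m³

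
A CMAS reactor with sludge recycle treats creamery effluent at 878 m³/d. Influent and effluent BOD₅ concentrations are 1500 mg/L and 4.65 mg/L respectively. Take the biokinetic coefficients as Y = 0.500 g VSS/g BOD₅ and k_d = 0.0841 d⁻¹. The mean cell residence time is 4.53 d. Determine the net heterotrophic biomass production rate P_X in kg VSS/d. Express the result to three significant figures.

P_X ≈ 475 kg VSS/d

The observed yield is Y_obs = Y/(1 + k_d·θ_c) = 0.500 / (1 + 0.0841 × 4.53) = 0.500 / 1.381 = 0.3621 g VSS per g BOD₅ removed.
ΔS = 1500 − 4.65 = 1495 mg/L, so the substrate removal rate is 878 × 1495/1000 = 1313 kg BOD₅/d.
Net biomass production P_X = Y_obs × Q·(S₀ − S) = 0.3621 × 1313 = 475.4 kg VSS/d.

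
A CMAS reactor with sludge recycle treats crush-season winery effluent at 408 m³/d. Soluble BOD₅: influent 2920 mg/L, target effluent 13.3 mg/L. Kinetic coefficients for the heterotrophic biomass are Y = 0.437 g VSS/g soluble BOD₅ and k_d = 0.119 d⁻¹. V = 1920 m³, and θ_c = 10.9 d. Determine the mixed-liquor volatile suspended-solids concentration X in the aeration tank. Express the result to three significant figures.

X ≈ 1280 mg/L

Solving the biomass balance for X: X = Y Q (S₀−S) θ_c / [V (1+k_d θ_c)] = 0.437 × 408 × (2920 − 13.3) × 10.9 / [1920 × (1 + 0.119 × 10.9)] = 1281 mg/L.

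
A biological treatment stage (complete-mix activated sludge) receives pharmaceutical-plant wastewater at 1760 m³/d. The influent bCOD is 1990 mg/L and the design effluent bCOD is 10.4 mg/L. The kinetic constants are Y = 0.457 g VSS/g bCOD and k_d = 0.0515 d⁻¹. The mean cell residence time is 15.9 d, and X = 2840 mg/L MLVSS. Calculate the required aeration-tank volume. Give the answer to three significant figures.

Steady-state biomass mass balance: V·X·(1 + k_d·θ_c) = Y·Q·(S₀ − S)·θ_c, so V = 0.457 × 1760 × (1990 − 10.4) × 15.9 / [2840 × (1 + 0.0515 × 15.9)] = 2.53×10^7 / 5166 = 4901 m³.

V ≈ 4900 m³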